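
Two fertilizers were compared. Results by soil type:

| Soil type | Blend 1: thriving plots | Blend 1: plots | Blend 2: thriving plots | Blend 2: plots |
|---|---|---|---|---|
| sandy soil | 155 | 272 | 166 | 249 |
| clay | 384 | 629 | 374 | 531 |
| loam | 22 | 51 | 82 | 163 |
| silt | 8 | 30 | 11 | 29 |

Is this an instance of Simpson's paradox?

Sandy soil: Blend 1 155/272 = 57.0%, Blend 2 166/249 = 66.7% → Blend 2
Clay: Blend 1 384/629 = 61.0%, Blend 2 374/531 = 70.4% → Blend 2
Loam: Blend 1 22/51 = 43.1%, Blend 2 82/163 = 50.3% → Blend 2
Silt: Blend 1 8/30 = 26.7%, Blend 2 11/29 = 37.9% → Blend 2
Overall: Blend 1 569/982 = 57.9%, Blend 2 633/972 = 65.1% → Blend 2
Blend 2 wins overall and in every soil group — no reversal.

No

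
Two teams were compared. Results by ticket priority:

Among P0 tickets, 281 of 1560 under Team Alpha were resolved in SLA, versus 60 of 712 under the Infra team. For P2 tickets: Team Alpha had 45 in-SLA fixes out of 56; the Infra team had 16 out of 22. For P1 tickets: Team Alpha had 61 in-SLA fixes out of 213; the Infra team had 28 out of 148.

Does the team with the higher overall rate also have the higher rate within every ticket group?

Yes

P0: Team Alpha 281/1560 = 18.0%, the Infra team 60/712 = 8.4% → Team Alpha
P2: Team Alpha 45/56 = 80.4%, the Infra team 16/22 = 72.7% → Team Alpha
P1: Team Alpha 61/213 = 28.6%, the Infra team 28/148 = 18.9% → Team Alpha
Overall: Team Alpha 387/1829 = 21.2%, the Infra team 104/882 = 11.8% → Team Alpha
Team Alpha wins overall and in every ticket group — no reversal.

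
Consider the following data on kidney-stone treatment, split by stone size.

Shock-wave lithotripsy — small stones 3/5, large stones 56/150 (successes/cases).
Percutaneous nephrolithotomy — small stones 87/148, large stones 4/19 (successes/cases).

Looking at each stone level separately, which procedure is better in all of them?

shock-wave lithotripsy

Small stones: shock-wave lithotripsy 3/5 = 60.0%, percutaneous nephrolithotomy 87/148 = 58.8% → shock-wave lithotripsy
Large stones: shock-wave lithotripsy 56/150 = 37.3%, percutaneous nephrolithotomy 4/19 = 21.1% → shock-wave lithotripsy
Shock-wave lithotripsy has the higher rate in both groups.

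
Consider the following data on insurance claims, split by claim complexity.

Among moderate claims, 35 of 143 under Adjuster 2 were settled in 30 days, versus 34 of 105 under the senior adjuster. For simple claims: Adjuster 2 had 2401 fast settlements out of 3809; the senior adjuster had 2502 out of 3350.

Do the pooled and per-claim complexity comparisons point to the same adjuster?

Moderate: Adjuster 2 35/143 = 24.5%, the senior adjuster 34/105 = 32.4% → the senior adjuster
Simple: Adjuster 2 2401/3809 = 63.0%, the senior adjuster 2502/3350 = 74.7% → the senior adjuster
Overall: Adjuster 2 2436/3952 = 61.6%, the senior adjuster 2536/3455 = 73.4% → the senior adjuster
The senior adjuster wins overall and in every claim group — no reversal.

Yes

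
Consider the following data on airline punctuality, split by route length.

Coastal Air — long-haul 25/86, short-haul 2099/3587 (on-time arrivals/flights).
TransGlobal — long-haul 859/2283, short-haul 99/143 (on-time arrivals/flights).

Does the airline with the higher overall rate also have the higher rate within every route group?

No

Long-haul: Coastal Air 25/86 = 29.1%, TransGlobal 859/2283 = 37.6% → TransGlobal
Short-haul: Coastal Air 2099/3587 = 58.5%, TransGlobal 99/143 = 69.2% → TransGlobal
Overall: Coastal Air 2124/3673 = 57.8%, TransGlobal 958/2426 = 39.5% → Coastal Air
TransGlobal wins each route group but Coastal Air wins overall — the comparison reverses. TransGlobal's flights skew toward long-haul, which has a lower base rate.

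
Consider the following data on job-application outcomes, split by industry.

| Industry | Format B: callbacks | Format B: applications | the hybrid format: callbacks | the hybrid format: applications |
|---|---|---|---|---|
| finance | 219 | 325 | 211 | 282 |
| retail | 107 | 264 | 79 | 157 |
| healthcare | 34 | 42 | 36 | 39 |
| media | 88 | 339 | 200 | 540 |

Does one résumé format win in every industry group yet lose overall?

Finance: Format B 219/325 = 67.4%, the hybrid format 211/282 = 74.8% → the hybrid format
Retail: Format B 107/264 = 40.5%, the hybrid format 79/157 = 50.3% → the hybrid format
Healthcare: Format B 34/42 = 81.0%, the hybrid format 36/39 = 92.3% → the hybrid format
Media: Format B 88/339 = 26.0%, the hybrid format 200/540 = 37.0% → the hybrid format
Overall: Format B 448/970 = 46.2%, the hybrid format 526/1018 = 51.7% → the hybrid format
The hybrid format wins overall and in every industry group — no reversal.

No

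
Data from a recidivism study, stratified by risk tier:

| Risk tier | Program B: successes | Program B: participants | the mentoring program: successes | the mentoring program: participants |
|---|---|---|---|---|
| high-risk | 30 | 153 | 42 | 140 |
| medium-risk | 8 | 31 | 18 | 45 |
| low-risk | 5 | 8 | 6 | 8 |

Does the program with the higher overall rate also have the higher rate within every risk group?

High-risk: Program B 30/153 = 19.6%, the mentoring program 42/140 = 30.0% → the mentoring program
Medium-risk: Program B 8/31 = 25.8%, the mentoring program 18/45 = 40.0% → the mentoring program
Low-risk: Program B 5/8 = 62.5%, the mentoring program 6/8 = 75.0% → the mentoring program
Overall: Program B 43/192 = 22.4%, the mentoring program 66/193 = 34.2% → the mentoring program
The mentoring program wins overall and in every risk group — no reversal.

Yes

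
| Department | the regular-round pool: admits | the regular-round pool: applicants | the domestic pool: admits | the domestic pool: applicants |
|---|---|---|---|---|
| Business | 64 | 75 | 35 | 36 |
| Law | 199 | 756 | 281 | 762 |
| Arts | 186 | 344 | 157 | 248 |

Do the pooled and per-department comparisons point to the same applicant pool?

Yes

Business: the regular-round pool 64/75 = 85.3%, the domestic pool 35/36 = 97.2% → the domestic pool
Law: the regular-round pool 199/756 = 26.3%, the domestic pool 281/762 = 36.9% → the domestic pool
Arts: the regular-round pool 186/344 = 54.1%, the domestic pool 157/248 = 63.3% → the domestic pool
Overall: the regular-round pool 449/1175 = 38.2%, the domestic pool 473/1046 = 45.2% → the domestic pool
The domestic pool wins overall and in every department group — no reversal.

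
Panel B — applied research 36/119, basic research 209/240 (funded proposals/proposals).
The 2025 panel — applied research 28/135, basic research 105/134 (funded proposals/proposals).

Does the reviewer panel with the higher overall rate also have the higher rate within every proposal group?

Yes

Applied research: Panel B 36/119 = 30.3%, the 2025 panel 28/135 = 20.7% → Panel B
Basic research: Panel B 209/240 = 87.1%, the 2025 panel 105/134 = 78.4% → Panel B
Overall: Panel B 245/359 = 68.2%, the 2025 panel 133/269 = 49.4% → Panel B
Panel B wins overall and in every proposal group — no reversal.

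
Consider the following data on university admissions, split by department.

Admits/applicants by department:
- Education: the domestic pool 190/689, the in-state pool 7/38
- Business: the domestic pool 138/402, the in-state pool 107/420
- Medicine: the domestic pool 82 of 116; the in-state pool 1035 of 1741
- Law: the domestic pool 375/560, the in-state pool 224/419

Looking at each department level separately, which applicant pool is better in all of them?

the domestic pool

Education: the domestic pool 190/689 = 27.6%, the in-state pool 7/38 = 18.4% → the domestic pool
Business: the domestic pool 138/402 = 34.3%, the in-state pool 107/420 = 25.5% → the domestic pool
Medicine: the domestic pool 82/116 = 70.7%, the in-state pool 1035/1741 = 59.4% → the domestic pool
Law: the domestic pool 375/560 = 67.0%, the in-state pool 224/419 = 53.5% → the domestic pool
The domestic pool has the higher rate in all 4 groups.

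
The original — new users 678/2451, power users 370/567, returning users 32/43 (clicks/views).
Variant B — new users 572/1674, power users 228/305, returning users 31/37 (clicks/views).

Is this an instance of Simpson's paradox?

No

New users: the original 678/2451 = 27.7%, Variant B 572/1674 = 34.2% → Variant B
Power users: the original 370/567 = 65.3%, Variant B 228/305 = 74.8% → Variant B
Returning users: the original 32/43 = 74.4%, Variant B 31/37 = 83.8% → Variant B
Overall: the original 1080/3061 = 35.3%, Variant B 831/2016 = 41.2% → Variant B
Variant B wins overall and in every user group — no reversal.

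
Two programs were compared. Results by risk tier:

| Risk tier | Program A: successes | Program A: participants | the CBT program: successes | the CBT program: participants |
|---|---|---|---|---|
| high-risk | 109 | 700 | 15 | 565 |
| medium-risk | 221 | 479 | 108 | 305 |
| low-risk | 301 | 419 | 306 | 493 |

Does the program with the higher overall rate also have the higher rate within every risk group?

High-risk: Program A 109/700 = 15.6%, the CBT program 15/565 = 2.7% → Program A
Medium-risk: Program A 221/479 = 46.1%, the CBT program 108/305 = 35.4% → Program A
Low-risk: Program A 301/419 = 71.8%, the CBT program 306/493 = 62.1% → Program A
Overall: Program A 631/1598 = 39.5%, the CBT program 429/1363 = 31.5% → Program A
Program A wins overall and in every risk group — no reversal.

Yes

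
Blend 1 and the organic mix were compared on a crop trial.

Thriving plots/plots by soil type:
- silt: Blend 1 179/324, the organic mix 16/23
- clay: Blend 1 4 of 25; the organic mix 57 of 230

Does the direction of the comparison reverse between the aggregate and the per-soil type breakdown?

Silt: Blend 1 179/324 = 55.2%, the organic mix 16/23 = 69.6% → the organic mix
Clay: Blend 1 4/25 = 16.0%, the organic mix 57/230 = 24.8% → the organic mix
Overall: Blend 1 183/349 = 52.4%, the organic mix 73/253 = 28.9% → Blend 1
The organic mix wins each soil group but Blend 1 wins overall — the comparison reverses. The organic mix's plots skew toward clay, which has a lower base rate.

Yes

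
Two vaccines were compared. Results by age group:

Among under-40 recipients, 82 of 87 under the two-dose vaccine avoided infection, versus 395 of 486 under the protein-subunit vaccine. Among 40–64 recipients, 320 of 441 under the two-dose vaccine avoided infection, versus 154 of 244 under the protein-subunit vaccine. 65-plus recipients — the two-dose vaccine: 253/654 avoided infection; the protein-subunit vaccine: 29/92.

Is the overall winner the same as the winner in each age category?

Under-40: the two-dose vaccine 82/87 = 94.3%, the protein-subunit vaccine 395/486 = 81.3% → the two-dose vaccine
40–64: the two-dose vaccine 320/441 = 72.6%, the protein-subunit vaccine 154/244 = 63.1% → the two-dose vaccine
65-plus: the two-dose vaccine 253/654 = 38.7%, the protein-subunit vaccine 29/92 = 31.5% → the two-dose vaccine
Overall: the two-dose vaccine 655/1182 = 55.4%, the protein-subunit vaccine 578/822 = 70.3% → the protein-subunit vaccine
The two-dose vaccine wins each age group but the protein-subunit vaccine wins overall — the comparison reverses. The two-dose vaccine's recipients skew toward 65-plus, which has a lower base rate.

No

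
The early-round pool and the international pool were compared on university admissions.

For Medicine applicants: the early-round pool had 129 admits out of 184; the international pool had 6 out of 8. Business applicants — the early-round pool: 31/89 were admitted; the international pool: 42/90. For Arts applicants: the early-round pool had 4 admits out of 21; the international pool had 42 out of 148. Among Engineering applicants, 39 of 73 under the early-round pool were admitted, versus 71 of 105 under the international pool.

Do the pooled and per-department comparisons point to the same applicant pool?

No

Medicine: the early-round pool 129/184 = 70.1%, the international pool 6/8 = 75.0% → the international pool
Business: the early-round pool 31/89 = 34.8%, the international pool 42/90 = 46.7% → the international pool
Arts: the early-round pool 4/21 = 19.0%, the international pool 42/148 = 28.4% → the international pool
Engineering: the early-round pool 39/73 = 53.4%, the international pool 71/105 = 67.6% → the international pool
Overall: the early-round pool 203/367 = 55.3%, the international pool 161/351 = 45.9% → the early-round pool
The international pool wins each department group but the early-round pool wins overall — the comparison reverses. The international pool's applicants skew toward Arts, which has a lower base rate.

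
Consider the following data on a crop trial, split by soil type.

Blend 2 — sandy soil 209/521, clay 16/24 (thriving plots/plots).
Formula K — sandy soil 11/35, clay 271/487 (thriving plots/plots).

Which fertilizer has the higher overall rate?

Formula K

Sandy soil: Blend 2 209/521 = 40.1%, Formula K 11/35 = 31.4% → Blend 2
Clay: Blend 2 16/24 = 66.7%, Formula K 271/487 = 55.6% → Blend 2
Overall: Blend 2 225/545 = 41.3%, Formula K 282/522 = 54.0% → Formula K
(Blend 2 wins every soil group but Formula K wins overall — Blend 2's plots skew toward the low-rate sandy soil group.)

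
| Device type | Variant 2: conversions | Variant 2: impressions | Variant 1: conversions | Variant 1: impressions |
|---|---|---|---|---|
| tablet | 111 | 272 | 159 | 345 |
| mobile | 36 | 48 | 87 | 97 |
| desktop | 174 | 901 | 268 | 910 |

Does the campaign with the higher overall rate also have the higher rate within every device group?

Yes

Tablet: Variant 2 111/272 = 40.8%, Variant 1 159/345 = 46.1% → Variant 1
Mobile: Variant 2 36/48 = 75.0%, Variant 1 87/97 = 89.7% → Variant 1
Desktop: Variant 2 174/901 = 19.3%, Variant 1 268/910 = 29.5% → Variant 1
Overall: Variant 2 321/1221 = 26.3%, Variant 1 514/1352 = 38.0% → Variant 1
Variant 1 wins overall and in every device group — no reversal.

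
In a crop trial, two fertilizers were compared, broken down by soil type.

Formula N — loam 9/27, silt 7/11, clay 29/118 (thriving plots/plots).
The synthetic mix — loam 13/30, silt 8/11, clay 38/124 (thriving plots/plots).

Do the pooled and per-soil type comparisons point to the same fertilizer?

Loam: Formula N 9/27 = 33.3%, the synthetic mix 13/30 = 43.3% → the synthetic mix
Silt: Formula N 7/11 = 63.6%, the synthetic mix 8/11 = 72.7% → the synthetic mix
Clay: Formula N 29/118 = 24.6%, the synthetic mix 38/124 = 30.6% → the synthetic mix
Overall: Formula N 45/156 = 28.8%, the synthetic mix 59/165 = 35.8% → the synthetic mix
The synthetic mix wins overall and in every soil group — no reversal.

Yes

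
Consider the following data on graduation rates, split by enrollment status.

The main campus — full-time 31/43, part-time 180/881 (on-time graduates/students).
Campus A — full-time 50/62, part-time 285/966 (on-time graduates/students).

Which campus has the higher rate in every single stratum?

Campus A

Full-time: the main campus 31/43 = 72.1%, Campus A 50/62 = 80.6% → Campus A
Part-time: the main campus 180/881 = 20.4%, Campus A 285/966 = 29.5% → Campus A
Campus A has the higher rate in both groups.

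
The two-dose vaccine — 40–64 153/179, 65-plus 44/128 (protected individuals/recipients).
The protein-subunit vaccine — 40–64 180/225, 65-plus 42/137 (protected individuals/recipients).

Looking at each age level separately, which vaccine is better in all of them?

the two-dose vaccine

40–64: the two-dose vaccine 153/179 = 85.5%, the protein-subunit vaccine 180/225 = 80.0% → the two-dose vaccine
65-plus: the two-dose vaccine 44/128 = 34.4%, the protein-subunit vaccine 42/137 = 30.7% → the two-dose vaccine
The two-dose vaccine has the higher rate in both groups.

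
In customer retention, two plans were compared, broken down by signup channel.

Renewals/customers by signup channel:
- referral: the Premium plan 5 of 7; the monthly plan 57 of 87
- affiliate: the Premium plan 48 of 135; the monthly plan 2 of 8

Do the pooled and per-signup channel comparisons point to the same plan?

No

Referral: the Premium plan 5/7 = 71.4%, the monthly plan 57/87 = 65.5% → the Premium plan
Affiliate: the Premium plan 48/135 = 35.6%, the monthly plan 2/8 = 25.0% → the Premium plan
Overall: the Premium plan 53/142 = 37.3%, the monthly plan 59/95 = 62.1% → the monthly plan
The Premium plan wins each signup group but the monthly plan wins overall — the comparison reverses. The Premium plan's customers skew toward affiliate, which has a lower base rate.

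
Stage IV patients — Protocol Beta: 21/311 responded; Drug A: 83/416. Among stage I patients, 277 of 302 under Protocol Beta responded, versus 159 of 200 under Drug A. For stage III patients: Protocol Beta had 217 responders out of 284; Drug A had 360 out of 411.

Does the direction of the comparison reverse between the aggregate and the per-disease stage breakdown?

Stage IV: Protocol Beta 21/311 = 6.8%, Drug A 83/416 = 20.0% → Drug A
Stage I: Protocol Beta 277/302 = 91.7%, Drug A 159/200 = 79.5% → Protocol Beta
Stage III: Protocol Beta 217/284 = 76.4%, Drug A 360/411 = 87.6% → Drug A
Overall: Protocol Beta 515/897 = 57.4%, Drug A 602/1027 = 58.6% → Drug A
Neither sweeps: Protocol Beta wins 1 of 3 groups, Drug A wins 2. Drug A wins overall but not every group — no Simpson reversal.

No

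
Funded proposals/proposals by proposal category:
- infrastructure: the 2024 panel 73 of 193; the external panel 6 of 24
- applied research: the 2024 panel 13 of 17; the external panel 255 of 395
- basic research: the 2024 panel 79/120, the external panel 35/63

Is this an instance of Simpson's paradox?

Yes

Infrastructure: the 2024 panel 73/193 = 37.8%, the external panel 6/24 = 25.0% → the 2024 panel
Applied research: the 2024 panel 13/17 = 76.5%, the external panel 255/395 = 64.6% → the 2024 panel
Basic research: the 2024 panel 79/120 = 65.8%, the external panel 35/63 = 55.6% → the 2024 panel
Overall: the 2024 panel 165/330 = 50.0%, the external panel 296/482 = 61.4% → the external panel
The 2024 panel wins each proposal group but the external panel wins overall — the comparison reverses. The 2024 panel's proposals skew toward infrastructure, which has a lower base rate.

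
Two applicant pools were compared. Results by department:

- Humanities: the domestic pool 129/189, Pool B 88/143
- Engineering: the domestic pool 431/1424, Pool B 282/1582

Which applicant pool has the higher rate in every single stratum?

the domestic pool

Humanities: the domestic pool 129/189 = 68.3%, Pool B 88/143 = 61.5% → the domestic pool
Engineering: the domestic pool 431/1424 = 30.3%, Pool B 282/1582 = 17.8% → the domestic pool
The domestic pool has the higher rate in both groups.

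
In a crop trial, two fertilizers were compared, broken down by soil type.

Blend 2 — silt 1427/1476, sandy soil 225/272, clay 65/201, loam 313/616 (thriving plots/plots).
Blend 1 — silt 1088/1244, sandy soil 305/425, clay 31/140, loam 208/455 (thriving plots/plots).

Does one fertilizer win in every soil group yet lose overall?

No

Silt: Blend 2 1427/1476 = 96.7%, Blend 1 1088/1244 = 87.5% → Blend 2
Sandy soil: Blend 2 225/272 = 82.7%, Blend 1 305/425 = 71.8% → Blend 2
Clay: Blend 2 65/201 = 32.3%, Blend 1 31/140 = 22.1% → Blend 2
Loam: Blend 2 313/616 = 50.8%, Blend 1 208/455 = 45.7% → Blend 2
Overall: Blend 2 2030/2565 = 79.1%, Blend 1 1632/2264 = 72.1% → Blend 2
Blend 2 wins overall and in every soil group — no reversal.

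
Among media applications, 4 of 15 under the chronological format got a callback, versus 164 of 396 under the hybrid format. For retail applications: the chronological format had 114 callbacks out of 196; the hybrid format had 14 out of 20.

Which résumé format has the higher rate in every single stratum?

Media: the chronological format 4/15 = 26.7%, the hybrid format 164/396 = 41.4% → the hybrid format
Retail: the chronological format 114/196 = 58.2%, the hybrid format 14/20 = 70.0% → the hybrid format
The hybrid format has the higher rate in both groups.

the hybrid format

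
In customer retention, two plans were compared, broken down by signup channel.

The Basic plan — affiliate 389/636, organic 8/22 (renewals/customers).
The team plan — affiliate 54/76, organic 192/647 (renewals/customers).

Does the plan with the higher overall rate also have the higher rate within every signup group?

No

Affiliate: the Basic plan 389/636 = 61.2%, the team plan 54/76 = 71.1% → the team plan
Organic: the Basic plan 8/22 = 36.4%, the team plan 192/647 = 29.7% → the Basic plan
Overall: the Basic plan 397/658 = 60.3%, the team plan 246/723 = 34.0% → the Basic plan
Neither sweeps: the Basic plan wins 1 of 2 groups, the team plan wins 1. The Basic plan wins overall but not every group — no Simpson reversal.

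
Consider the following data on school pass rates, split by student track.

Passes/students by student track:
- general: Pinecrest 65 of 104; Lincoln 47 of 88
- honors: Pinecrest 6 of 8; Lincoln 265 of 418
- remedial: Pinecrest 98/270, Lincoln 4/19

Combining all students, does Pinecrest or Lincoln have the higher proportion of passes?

General: Pinecrest 65/104 = 62.5%, Lincoln 47/88 = 53.4% → Pinecrest
Honors: Pinecrest 6/8 = 75.0%, Lincoln 265/418 = 63.4% → Pinecrest
Remedial: Pinecrest 98/270 = 36.3%, Lincoln 4/19 = 21.1% → Pinecrest
Overall: Pinecrest 169/382 = 44.2%, Lincoln 316/525 = 60.2% → Lincoln
(Pinecrest wins every student group but Lincoln wins overall — Pinecrest's students skew toward the low-rate remedial group.)

Lincoln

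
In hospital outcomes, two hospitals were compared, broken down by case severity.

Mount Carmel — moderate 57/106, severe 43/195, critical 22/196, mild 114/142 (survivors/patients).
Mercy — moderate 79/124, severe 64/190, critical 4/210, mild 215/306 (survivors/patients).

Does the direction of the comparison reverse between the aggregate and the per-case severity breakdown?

Moderate: Mount Carmel 57/106 = 53.8%, Mercy 79/124 = 63.7% → Mercy
Severe: Mount Carmel 43/195 = 22.1%, Mercy 64/190 = 33.7% → Mercy
Critical: Mount Carmel 22/196 = 11.2%, Mercy 4/210 = 1.9% → Mount Carmel
Mild: Mount Carmel 114/142 = 80.3%, Mercy 215/306 = 70.3% → Mount Carmel
Overall: Mount Carmel 236/639 = 36.9%, Mercy 362/830 = 43.6% → Mercy
Neither sweeps: Mount Carmel wins 2 of 4 groups, Mercy wins 2. Mercy wins overall but not every group — no Simpson reversal.

No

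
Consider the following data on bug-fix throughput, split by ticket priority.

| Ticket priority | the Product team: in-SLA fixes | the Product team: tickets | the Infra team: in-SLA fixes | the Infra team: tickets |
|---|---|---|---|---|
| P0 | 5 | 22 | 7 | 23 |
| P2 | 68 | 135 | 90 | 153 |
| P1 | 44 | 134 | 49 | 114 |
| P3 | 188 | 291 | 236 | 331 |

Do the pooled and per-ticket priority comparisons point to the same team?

Yes

P0: the Product team 5/22 = 22.7%, the Infra team 7/23 = 30.4% → the Infra team
P2: the Product team 68/135 = 50.4%, the Infra team 90/153 = 58.8% → the Infra team
P1: the Product team 44/134 = 32.8%, the Infra team 49/114 = 43.0% → the Infra team
P3: the Product team 188/291 = 64.6%, the Infra team 236/331 = 71.3% → the Infra team
Overall: the Product team 305/582 = 52.4%, the Infra team 382/621 = 61.5% → the Infra team
The Infra team wins overall and in every ticket group — no reversal.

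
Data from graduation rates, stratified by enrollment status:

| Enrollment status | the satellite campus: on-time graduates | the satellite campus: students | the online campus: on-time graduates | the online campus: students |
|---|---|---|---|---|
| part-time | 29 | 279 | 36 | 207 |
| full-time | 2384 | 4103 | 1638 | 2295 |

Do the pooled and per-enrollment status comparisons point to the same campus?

Yes

Part-time: the satellite campus 29/279 = 10.4%, the online campus 36/207 = 17.4% → the online campus
Full-time: the satellite campus 2384/4103 = 58.1%, the online campus 1638/2295 = 71.4% → the online campus
Overall: the satellite campus 2413/4382 = 55.1%, the online campus 1674/2502 = 66.9% → the online campus
The online campus wins overall and in every enrollment group — no reversal.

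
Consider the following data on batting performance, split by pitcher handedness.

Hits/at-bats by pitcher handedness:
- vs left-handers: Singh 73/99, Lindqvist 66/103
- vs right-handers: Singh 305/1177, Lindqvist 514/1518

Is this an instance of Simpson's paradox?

No

Vs left-handers: Singh 73/99 = 73.7%, Lindqvist 66/103 = 64.1% → Singh
Vs right-handers: Singh 305/1177 = 25.9%, Lindqvist 514/1518 = 33.9% → Lindqvist
Overall: Singh 378/1276 = 29.6%, Lindqvist 580/1621 = 35.8% → Lindqvist
Neither sweeps: Singh wins 1 of 2 groups, Lindqvist wins 1. Lindqvist wins overall but not every group — no Simpson reversal.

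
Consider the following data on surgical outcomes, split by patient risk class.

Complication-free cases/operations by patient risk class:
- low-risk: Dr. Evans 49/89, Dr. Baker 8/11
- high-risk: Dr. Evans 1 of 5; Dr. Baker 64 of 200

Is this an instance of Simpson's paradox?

Low-risk: Dr. Evans 49/89 = 55.1%, Dr. Baker 8/11 = 72.7% → Dr. Baker
High-risk: Dr. Evans 1/5 = 20.0%, Dr. Baker 64/200 = 32.0% → Dr. Baker
Overall: Dr. Evans 50/94 = 53.2%, Dr. Baker 72/211 = 34.1% → Dr. Evans
Dr. Baker wins each patient risk group but Dr. Evans wins overall — the comparison reverses. Dr. Baker's operations skew toward high-risk, which has a lower base rate.

Yes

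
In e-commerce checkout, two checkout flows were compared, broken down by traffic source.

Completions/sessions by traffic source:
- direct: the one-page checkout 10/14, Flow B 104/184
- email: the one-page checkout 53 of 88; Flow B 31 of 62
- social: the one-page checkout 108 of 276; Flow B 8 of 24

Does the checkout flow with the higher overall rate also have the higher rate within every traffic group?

Direct: the one-page checkout 10/14 = 71.4%, Flow B 104/184 = 56.5% → the one-page checkout
Email: the one-page checkout 53/88 = 60.2%, Flow B 31/62 = 50.0% → the one-page checkout
Social: the one-page checkout 108/276 = 39.1%, Flow B 8/24 = 33.3% → the one-page checkout
Overall: the one-page checkout 171/378 = 45.2%, Flow B 143/270 = 53.0% → Flow B
The one-page checkout wins each traffic group but Flow B wins overall — the comparison reverses. The one-page checkout's sessions skew toward social, which has a lower base rate.

No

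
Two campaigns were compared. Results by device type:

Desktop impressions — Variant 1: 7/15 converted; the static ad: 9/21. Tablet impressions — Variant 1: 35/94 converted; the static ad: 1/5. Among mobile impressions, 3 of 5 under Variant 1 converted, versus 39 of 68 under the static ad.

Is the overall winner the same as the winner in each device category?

Desktop: Variant 1 7/15 = 46.7%, the static ad 9/21 = 42.9% → Variant 1
Tablet: Variant 1 35/94 = 37.2%, the static ad 1/5 = 20.0% → Variant 1
Mobile: Variant 1 3/5 = 60.0%, the static ad 39/68 = 57.4% → Variant 1
Overall: Variant 1 45/114 = 39.5%, the static ad 49/94 = 52.1% → the static ad
Variant 1 wins each device group but the static ad wins overall — the comparison reverses. Variant 1's impressions skew toward tablet, which has a lower base rate.

No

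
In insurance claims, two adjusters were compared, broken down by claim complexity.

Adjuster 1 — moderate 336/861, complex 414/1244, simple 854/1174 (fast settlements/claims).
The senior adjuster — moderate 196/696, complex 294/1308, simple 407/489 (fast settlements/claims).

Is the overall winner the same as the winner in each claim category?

Moderate: Adjuster 1 336/861 = 39.0%, the senior adjuster 196/696 = 28.2% → Adjuster 1
Complex: Adjuster 1 414/1244 = 33.3%, the senior adjuster 294/1308 = 22.5% → Adjuster 1
Simple: Adjuster 1 854/1174 = 72.7%, the senior adjuster 407/489 = 83.2% → the senior adjuster
Overall: Adjuster 1 1604/3279 = 48.9%, the senior adjuster 897/2493 = 36.0% → Adjuster 1
Neither sweeps: Adjuster 1 wins 2 of 3 groups, the senior adjuster wins 1. Adjuster 1 wins overall but not every group — no Simpson reversal.

No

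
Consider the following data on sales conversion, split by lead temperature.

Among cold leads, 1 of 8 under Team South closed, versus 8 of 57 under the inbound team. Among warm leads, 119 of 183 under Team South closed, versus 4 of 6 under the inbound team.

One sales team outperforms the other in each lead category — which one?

Cold: Team South 1/8 = 12.5%, the inbound team 8/57 = 14.0% → the inbound team
Warm: Team South 119/183 = 65.0%, the inbound team 4/6 = 66.7% → the inbound team
The inbound team has the higher rate in both groups.

the inbound team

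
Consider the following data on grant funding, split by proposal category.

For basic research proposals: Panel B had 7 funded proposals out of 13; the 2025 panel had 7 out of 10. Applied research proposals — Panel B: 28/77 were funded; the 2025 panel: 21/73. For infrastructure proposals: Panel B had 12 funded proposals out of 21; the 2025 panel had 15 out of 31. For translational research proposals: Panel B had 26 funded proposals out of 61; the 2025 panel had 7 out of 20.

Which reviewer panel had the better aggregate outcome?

Basic research: Panel B 7/13 = 53.8%, the 2025 panel 7/10 = 70.0% → the 2025 panel
Applied research: Panel B 28/77 = 36.4%, the 2025 panel 21/73 = 28.8% → Panel B
Infrastructure: Panel B 12/21 = 57.1%, the 2025 panel 15/31 = 48.4% → Panel B
Translational research: Panel B 26/61 = 42.6%, the 2025 panel 7/20 = 35.0% → Panel B
Overall: Panel B 73/172 = 42.4%, the 2025 panel 50/134 = 37.3% → Panel B
(Neither sweeps every proposal group, but Panel B has the higher pooled rate.)

Panel B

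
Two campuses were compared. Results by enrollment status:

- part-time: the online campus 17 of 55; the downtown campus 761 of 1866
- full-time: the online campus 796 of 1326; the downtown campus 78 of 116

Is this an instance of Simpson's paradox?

Part-time: the online campus 17/55 = 30.9%, the downtown campus 761/1866 = 40.8% → the downtown campus
Full-time: the online campus 796/1326 = 60.0%, the downtown campus 78/116 = 67.2% → the downtown campus
Overall: the online campus 813/1381 = 58.9%, the downtown campus 839/1982 = 42.3% → the online campus
The downtown campus wins each enrollment group but the online campus wins overall — the comparison reverses. The downtown campus's students skew toward part-time, which has a lower base rate.

Yes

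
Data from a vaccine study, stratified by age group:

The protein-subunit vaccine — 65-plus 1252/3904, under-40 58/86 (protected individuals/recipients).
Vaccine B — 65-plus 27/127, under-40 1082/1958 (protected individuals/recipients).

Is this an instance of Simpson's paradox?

65-plus: the protein-subunit vaccine 1252/3904 = 32.1%, Vaccine B 27/127 = 21.3% → the protein-subunit vaccine
Under-40: the protein-subunit vaccine 58/86 = 67.4%, Vaccine B 1082/1958 = 55.3% → the protein-subunit vaccine
Overall: the protein-subunit vaccine 1310/3990 = 32.8%, Vaccine B 1109/2085 = 53.2% → Vaccine B
The protein-subunit vaccine wins each age group but Vaccine B wins overall — the comparison reverses. The protein-subunit vaccine's recipients skew toward 65-plus, which has a lower base rate.

Yes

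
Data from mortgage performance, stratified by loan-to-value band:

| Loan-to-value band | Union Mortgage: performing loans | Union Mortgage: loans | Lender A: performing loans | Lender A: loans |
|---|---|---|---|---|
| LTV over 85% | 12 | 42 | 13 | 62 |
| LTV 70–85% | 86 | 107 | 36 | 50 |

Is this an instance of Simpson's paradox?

No

LTV over 85%: Union Mortgage 12/42 = 28.6%, Lender A 13/62 = 21.0% → Union Mortgage
LTV 70–85%: Union Mortgage 86/107 = 80.4%, Lender A 36/50 = 72.0% → Union Mortgage
Overall: Union Mortgage 98/149 = 65.8%, Lender A 49/112 = 43.8% → Union Mortgage
Union Mortgage wins overall and in every loan-to-value group — no reversal.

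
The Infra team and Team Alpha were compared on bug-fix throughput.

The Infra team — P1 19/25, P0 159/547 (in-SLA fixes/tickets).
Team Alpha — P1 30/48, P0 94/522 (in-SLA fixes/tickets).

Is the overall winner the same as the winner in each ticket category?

Yes

P1: the Infra team 19/25 = 76.0%, Team Alpha 30/48 = 62.5% → the Infra team
P0: the Infra team 159/547 = 29.1%, Team Alpha 94/522 = 18.0% → the Infra team
Overall: the Infra team 178/572 = 31.1%, Team Alpha 124/570 = 21.8% → the Infra team
The Infra team wins overall and in every ticket group — no reversal.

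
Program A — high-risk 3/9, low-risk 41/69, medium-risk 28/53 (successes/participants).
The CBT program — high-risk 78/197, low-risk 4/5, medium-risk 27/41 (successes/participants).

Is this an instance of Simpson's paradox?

High-risk: Program A 3/9 = 33.3%, the CBT program 78/197 = 39.6% → the CBT program
Low-risk: Program A 41/69 = 59.4%, the CBT program 4/5 = 80.0% → the CBT program
Medium-risk: Program A 28/53 = 52.8%, the CBT program 27/41 = 65.9% → the CBT program
Overall: Program A 72/131 = 55.0%, the CBT program 109/243 = 44.9% → Program A
The CBT program wins each risk group but Program A wins overall — the comparison reverses. The CBT program's participants skew toward high-risk, which has a lower base rate.

Yes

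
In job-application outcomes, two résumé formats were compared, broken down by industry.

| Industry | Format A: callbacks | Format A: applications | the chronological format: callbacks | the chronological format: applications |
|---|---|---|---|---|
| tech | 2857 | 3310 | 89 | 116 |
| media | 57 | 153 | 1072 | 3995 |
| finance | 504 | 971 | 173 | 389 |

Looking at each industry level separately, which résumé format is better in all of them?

Tech: Format A 2857/3310 = 86.3%, the chronological format 89/116 = 76.7% → Format A
Media: Format A 57/153 = 37.3%, the chronological format 1072/3995 = 26.8% → Format A
Finance: Format A 504/971 = 51.9%, the chronological format 173/389 = 44.5% → Format A
Format A has the higher rate in all 3 groups.

Format A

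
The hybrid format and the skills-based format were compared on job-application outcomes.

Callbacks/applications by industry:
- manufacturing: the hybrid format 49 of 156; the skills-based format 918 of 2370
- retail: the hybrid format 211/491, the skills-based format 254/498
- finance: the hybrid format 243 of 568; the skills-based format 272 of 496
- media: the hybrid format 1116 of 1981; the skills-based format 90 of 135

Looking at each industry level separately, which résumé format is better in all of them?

the skills-based format

Manufacturing: the hybrid format 49/156 = 31.4%, the skills-based format 918/2370 = 38.7% → the skills-based format
Retail: the hybrid format 211/491 = 43.0%, the skills-based format 254/498 = 51.0% → the skills-based format
Finance: the hybrid format 243/568 = 42.8%, the skills-based format 272/496 = 54.8% → the skills-based format
Media: the hybrid format 1116/1981 = 56.3%, the skills-based format 90/135 = 66.7% → the skills-based format
The skills-based format has the higher rate in all 4 groups.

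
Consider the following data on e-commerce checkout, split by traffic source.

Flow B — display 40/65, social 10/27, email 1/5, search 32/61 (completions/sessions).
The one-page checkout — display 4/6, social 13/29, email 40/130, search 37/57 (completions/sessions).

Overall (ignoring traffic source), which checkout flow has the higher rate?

Display: Flow B 40/65 = 61.5%, the one-page checkout 4/6 = 66.7% → the one-page checkout
Social: Flow B 10/27 = 37.0%, the one-page checkout 13/29 = 44.8% → the one-page checkout
Email: Flow B 1/5 = 20.0%, the one-page checkout 40/130 = 30.8% → the one-page checkout
Search: Flow B 32/61 = 52.5%, the one-page checkout 37/57 = 64.9% → the one-page checkout
Overall: Flow B 83/158 = 52.5%, the one-page checkout 94/222 = 42.3% → Flow B
(The one-page checkout wins every traffic group but Flow B wins overall — the one-page checkout's sessions skew toward the low-rate email group.)

Flow B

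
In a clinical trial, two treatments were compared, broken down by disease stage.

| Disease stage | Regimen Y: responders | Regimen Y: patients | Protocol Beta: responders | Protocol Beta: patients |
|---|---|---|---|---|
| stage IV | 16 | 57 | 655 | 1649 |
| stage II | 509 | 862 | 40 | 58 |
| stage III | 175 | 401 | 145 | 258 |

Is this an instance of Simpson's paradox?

Yes

Stage IV: Regimen Y 16/57 = 28.1%, Protocol Beta 655/1649 = 39.7% → Protocol Beta
Stage II: Regimen Y 509/862 = 59.0%, Protocol Beta 40/58 = 69.0% → Protocol Beta
Stage III: Regimen Y 175/401 = 43.6%, Protocol Beta 145/258 = 56.2% → Protocol Beta
Overall: Regimen Y 700/1320 = 53.0%, Protocol Beta 840/1965 = 42.7% → Regimen Y
Protocol Beta wins each disease group but Regimen Y wins overall — the comparison reverses. Protocol Beta's patients skew toward stage IV, which has a lower base rate.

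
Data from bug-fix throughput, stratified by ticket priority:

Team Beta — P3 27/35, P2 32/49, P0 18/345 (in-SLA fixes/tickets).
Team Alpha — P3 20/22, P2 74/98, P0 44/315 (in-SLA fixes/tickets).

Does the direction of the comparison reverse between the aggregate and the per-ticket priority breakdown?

No

P3: Team Beta 27/35 = 77.1%, Team Alpha 20/22 = 90.9% → Team Alpha
P2: Team Beta 32/49 = 65.3%, Team Alpha 74/98 = 75.5% → Team Alpha
P0: Team Beta 18/345 = 5.2%, Team Alpha 44/315 = 14.0% → Team Alpha
Overall: Team Beta 77/429 = 17.9%, Team Alpha 138/435 = 31.7% → Team Alpha
Team Alpha wins overall and in every ticket group — no reversal.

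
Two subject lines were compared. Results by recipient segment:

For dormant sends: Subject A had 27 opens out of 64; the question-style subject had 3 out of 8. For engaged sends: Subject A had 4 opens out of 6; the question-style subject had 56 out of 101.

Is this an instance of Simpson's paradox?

Dormant: Subject A 27/64 = 42.2%, the question-style subject 3/8 = 37.5% → Subject A
Engaged: Subject A 4/6 = 66.7%, the question-style subject 56/101 = 55.4% → Subject A
Overall: Subject A 31/70 = 44.3%, the question-style subject 59/109 = 54.1% → the question-style subject
Subject A wins each recipient group but the question-style subject wins overall — the comparison reverses. Subject A's sends skew toward dormant, which has a lower base rate.

Yes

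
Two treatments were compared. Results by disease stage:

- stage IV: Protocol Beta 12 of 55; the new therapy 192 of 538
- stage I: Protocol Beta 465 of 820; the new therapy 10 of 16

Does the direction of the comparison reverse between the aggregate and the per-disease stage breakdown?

Yes

Stage IV: Protocol Beta 12/55 = 21.8%, the new therapy 192/538 = 35.7% → the new therapy
Stage I: Protocol Beta 465/820 = 56.7%, the new therapy 10/16 = 62.5% → the new therapy
Overall: Protocol Beta 477/875 = 54.5%, the new therapy 202/554 = 36.5% → Protocol Beta
The new therapy wins each disease group but Protocol Beta wins overall — the comparison reverses. The new therapy's patients skew toward stage IV, which has a lower base rate.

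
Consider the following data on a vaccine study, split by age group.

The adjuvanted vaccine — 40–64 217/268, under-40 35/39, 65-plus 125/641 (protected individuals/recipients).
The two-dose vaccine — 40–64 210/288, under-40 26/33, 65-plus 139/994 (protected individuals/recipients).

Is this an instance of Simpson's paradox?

No

40–64: the adjuvanted vaccine 217/268 = 81.0%, the two-dose vaccine 210/288 = 72.9% → the adjuvanted vaccine
Under-40: the adjuvanted vaccine 35/39 = 89.7%, the two-dose vaccine 26/33 = 78.8% → the adjuvanted vaccine
65-plus: the adjuvanted vaccine 125/641 = 19.5%, the two-dose vaccine 139/994 = 14.0% → the adjuvanted vaccine
Overall: the adjuvanted vaccine 377/948 = 39.8%, the two-dose vaccine 375/1315 = 28.5% → the adjuvanted vaccine
The adjuvanted vaccine wins overall and in every age group — no reversal.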